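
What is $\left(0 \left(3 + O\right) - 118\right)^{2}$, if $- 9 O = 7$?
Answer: $13924$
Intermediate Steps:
$O = - \frac{7}{9}$ ($O = \left(- \frac{1}{9}\right) 7 = - \frac{7}{9} \approx -0.77778$)
$\left(0 \left(3 + O\right) - 118\right)^{2} = \left(0 \left(3 - \frac{7}{9}\right) - 118\right)^{2} = \left(0 \cdot \frac{20}{9} - 118\right)^{2} = \left(0 - 118\right)^{2} = \left(-118\right)^{2} = 13924$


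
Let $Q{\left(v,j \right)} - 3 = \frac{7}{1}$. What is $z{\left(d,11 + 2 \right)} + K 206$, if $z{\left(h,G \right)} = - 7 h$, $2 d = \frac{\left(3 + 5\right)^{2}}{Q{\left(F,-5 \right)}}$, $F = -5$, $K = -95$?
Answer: $- \frac{97962}{5} \approx -19592.0$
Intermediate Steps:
$Q{\left(v,j \right)} = 10$ ($Q{\left(v,j \right)} = 3 + \frac{7}{1} = 3 + 7 \cdot 1 = 3 + 7 = 10$)
$d = \frac{16}{5}$ ($d = \frac{\left(3 + 5\right)^{2} \cdot \frac{1}{10}}{2} = \frac{8^{2} \cdot \frac{1}{10}}{2} = \frac{64 \cdot \frac{1}{10}}{2} = \frac{1}{2} \cdot \frac{32}{5} = \frac{16}{5} \approx 3.2$)
$z{\left(d,11 + 2 \right)} + K 206 = \left(-7\right) \frac{16}{5} - 19570 = - \frac{112}{5} - 19570 = - \frac{97962}{5}$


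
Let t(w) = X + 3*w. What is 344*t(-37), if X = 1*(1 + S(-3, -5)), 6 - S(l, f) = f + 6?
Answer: -36120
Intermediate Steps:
S(l, f) = -f (S(l, f) = 6 - (f + 6) = 6 - (6 + f) = 6 + (-6 - f) = -f)
X = 6 (X = 1*(1 - 1*(-5)) = 1*(1 + 5) = 1*6 = 6)
t(w) = 6 + 3*w
344*t(-37) = 344*(6 + 3*(-37)) = 344*(6 - 111) = 344*(-105) = -36120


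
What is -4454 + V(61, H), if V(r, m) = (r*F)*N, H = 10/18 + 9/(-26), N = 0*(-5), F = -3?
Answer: -4454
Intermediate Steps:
N = 0
H = 49/234 (H = 10*(1/18) + 9*(-1/26) = 5/9 - 9/26 = 49/234 ≈ 0.20940)
V(r, m) = 0 (V(r, m) = (r*(-3))*0 = -3*r*0 = 0)
-4454 + V(61, H) = -4454 + 0 = -4454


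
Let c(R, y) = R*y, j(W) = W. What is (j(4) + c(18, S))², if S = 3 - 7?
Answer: 4624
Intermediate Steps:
S = -4
(j(4) + c(18, S))² = (4 + 18*(-4))² = (4 - 72)² = (-68)² = 4624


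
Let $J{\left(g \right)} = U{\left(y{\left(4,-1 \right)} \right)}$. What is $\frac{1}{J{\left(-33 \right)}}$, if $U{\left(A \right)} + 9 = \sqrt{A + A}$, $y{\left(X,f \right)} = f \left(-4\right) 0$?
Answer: $- \frac{1}{9} \approx -0.11111$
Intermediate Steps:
$y{\left(X,f \right)} = 0$ ($y{\left(X,f \right)} = - 4 f 0 = 0$)
$U{\left(A \right)} = -9 + \sqrt{2} \sqrt{A}$ ($U{\left(A \right)} = -9 + \sqrt{A + A} = -9 + \sqrt{2 A} = -9 + \sqrt{2} \sqrt{A}$)
$J{\left(g \right)} = -9$ ($J{\left(g \right)} = -9 + \sqrt{2} \sqrt{0} = -9 + \sqrt{2} \cdot 0 = -9 + 0 = -9$)
$\frac{1}{J{\left(-33 \right)}} = \frac{1}{-9} = - \frac{1}{9}$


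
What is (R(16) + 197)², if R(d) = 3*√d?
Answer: 43681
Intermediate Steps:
(R(16) + 197)² = (3*√16 + 197)² = (3*4 + 197)² = (12 + 197)² = 209² = 43681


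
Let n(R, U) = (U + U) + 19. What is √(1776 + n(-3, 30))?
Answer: √1855 ≈ 43.070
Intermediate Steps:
n(R, U) = 19 + 2*U (n(R, U) = 2*U + 19 = 19 + 2*U)
√(1776 + n(-3, 30)) = √(1776 + (19 + 2*30)) = √(1776 + (19 + 60)) = √(1776 + 79) = √1855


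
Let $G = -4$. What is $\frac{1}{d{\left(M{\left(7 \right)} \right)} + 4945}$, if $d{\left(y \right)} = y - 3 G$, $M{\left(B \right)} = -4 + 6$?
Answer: $\frac{1}{4959} \approx 0.00020165$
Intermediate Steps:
$M{\left(B \right)} = 2$
$d{\left(y \right)} = 12 + y$ ($d{\left(y \right)} = y - -12 = y + 12 = 12 + y$)
$\frac{1}{d{\left(M{\left(7 \right)} \right)} + 4945} = \frac{1}{\left(12 + 2\right) + 4945} = \frac{1}{14 + 4945} = \frac{1}{4959}$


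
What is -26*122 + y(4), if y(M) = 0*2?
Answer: -3172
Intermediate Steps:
y(M) = 0
-26*122 + y(4) = -26*122 + 0 = -3172 + 0 = -3172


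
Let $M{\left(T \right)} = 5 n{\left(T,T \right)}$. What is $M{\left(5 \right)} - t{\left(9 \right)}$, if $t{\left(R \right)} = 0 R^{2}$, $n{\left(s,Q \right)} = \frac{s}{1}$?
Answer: $25$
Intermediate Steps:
$n{\left(s,Q \right)} = s$ ($n{\left(s,Q \right)} = s 1 = s$)
$M{\left(T \right)} = 5 T$
$t{\left(R \right)} = 0$
$M{\left(5 \right)} - t{\left(9 \right)} = 5 \cdot 5 - 0 = 25 + 0 = 25$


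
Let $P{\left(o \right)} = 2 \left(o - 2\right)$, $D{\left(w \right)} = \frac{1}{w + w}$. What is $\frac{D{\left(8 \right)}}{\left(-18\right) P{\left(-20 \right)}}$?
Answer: $\frac{1}{12672} \approx 7.8914 \cdot 10^{-5}$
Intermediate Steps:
$D{\left(w \right)} = \frac{1}{2 w}$
$P{\left(o \right)} = -4 + 2 o$ ($P{\left(o \right)} = 2 \left(-2 + o\right) = -4 + 2 o$)
$\frac{D{\left(8 \right)}}{\left(-18\right) P{\left(-20 \right)}} = \frac{\frac{1}{2} \cdot \frac{1}{8}}{\left(-18\right) \left(-4 + 2 \left(-20\right)\right)} = \frac{\frac{1}{2} \cdot \frac{1}{8}}{\left(-18\right) \left(-4 - 40\right)} = \frac{1}{16 \left(\left(-18\right) \left(-44\right)\right)} = \frac{1}{16 \cdot 792} = \frac{1}{16} \cdot \frac{1}{792} = \frac{1}{12672}$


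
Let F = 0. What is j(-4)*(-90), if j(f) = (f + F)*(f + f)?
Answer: -2880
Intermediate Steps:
j(f) = 2*f² (j(f) = (f + 0)*(f + f) = f*(2*f) = 2*f²)
j(-4)*(-90) = (2*(-4)²)*(-90) = (2*16)*(-90) = 32*(-90) = -2880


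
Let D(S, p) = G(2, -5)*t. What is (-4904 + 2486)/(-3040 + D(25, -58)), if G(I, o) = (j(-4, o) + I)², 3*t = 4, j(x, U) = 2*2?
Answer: 1209/1496 ≈ 0.80816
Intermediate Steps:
j(x, U) = 4
t = 4/3 (t = (⅓)*4 = 4/3 ≈ 1.3333)
G(I, o) = (4 + I)²
D(S, p) = 48 (D(S, p) = (4 + 2)²*(4/3) = 6²*(4/3) = 36*(4/3) = 48)
(-4904 + 2486)/(-3040 + D(25, -58)) = (-4904 + 2486)/(-3040 + 48) = -2418/(-2992) = -2418*(-1/2992) = 1209/1496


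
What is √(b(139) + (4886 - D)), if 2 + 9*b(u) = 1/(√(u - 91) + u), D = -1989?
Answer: 2*√(2150087 + 61873*√3)/(3*√(139 + 4*√3)) ≈ 82.914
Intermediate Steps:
b(u) = -2/9 + 1/(9*(u + √(-91 + u))) (b(u) = -2/9 + 1/(9*(√(u - 91) + u)) = -2/9 + 1/(9*(√(-91 + u) + u)) = -2/9 + 1/(9*(u + √(-91 + u))))
√(b(139) + (4886 - D)) = √((1 - 2*139 - 2*√(-91 + 139))/(9*(139 + √(-91 + 139))) + (4886 - 1*(-1989))) = √((1 - 278 - 8*√3)/(9*(139 + √48)) + (4886 + 1989)) = √((1 - 278 - 8*√3)/(9*(139 + 4*√3)) + 6875) = √((-277 - 8*√3)/(9*(139 + 4*√3)) + 6875) = √(6875 + (-277 - 8*√3)/(9*(139 + 4*√3)))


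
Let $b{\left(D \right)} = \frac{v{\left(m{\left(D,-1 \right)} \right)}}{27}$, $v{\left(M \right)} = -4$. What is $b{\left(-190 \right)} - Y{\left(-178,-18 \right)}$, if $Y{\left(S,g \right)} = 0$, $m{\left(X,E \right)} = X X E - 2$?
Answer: $- \frac{4}{27} \approx -0.14815$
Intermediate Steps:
$m{\left(X,E \right)} = -2 + E X^{2}$ ($m{\left(X,E \right)} = X^{2} E - 2 = E X^{2} - 2 = -2 + E X^{2}$)
$b{\left(D \right)} = - \frac{4}{27}$
$b{\left(-190 \right)} - Y{\left(-178,-18 \right)} = - \frac{4}{27} - 0 = - \frac{4}{27} + 0 = - \frac{4}{27}$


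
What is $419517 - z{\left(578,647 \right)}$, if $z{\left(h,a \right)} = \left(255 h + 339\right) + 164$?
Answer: $271624$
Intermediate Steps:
$z{\left(h,a \right)} = 503 + 255 h$ ($z{\left(h,a \right)} = \left(339 + 255 h\right) + 164 = 503 + 255 h$)
$419517 - z{\left(578,647 \right)} = 419517 - \left(503 + 255 \cdot 578\right) = 419517 - \left(503 + 147390\right) = 419517 - 147893 = 271624$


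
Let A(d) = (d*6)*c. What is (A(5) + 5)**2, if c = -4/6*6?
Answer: 13225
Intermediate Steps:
c = -4 (c = -4*1/6*6 = -2/3*6 = -4)
A(d) = -24*d (A(d) = (d*6)*(-4) = (6*d)*(-4) = -24*d)
(A(5) + 5)**2 = (-24*5 + 5)**2 = (-120 + 5)**2 = (-115)**2 = 13225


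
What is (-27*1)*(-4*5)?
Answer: 540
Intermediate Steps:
(-27*1)*(-4*5) = -27*(-20) = 540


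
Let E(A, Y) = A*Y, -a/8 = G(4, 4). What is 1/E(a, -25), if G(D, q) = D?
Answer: 1/800 ≈ 0.0012500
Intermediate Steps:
a = -32 (a = -8*4 = -32)
1/E(a, -25) = 1/(-32*(-25)) = 1/800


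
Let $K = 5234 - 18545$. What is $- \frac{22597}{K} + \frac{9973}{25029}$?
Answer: $\frac{25864108}{12339297} \approx 2.0961$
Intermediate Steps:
$K = -13311$
$- \frac{22597}{K} + \frac{9973}{25029} = - \frac{22597}{-13311} + \frac{9973}{25029} = \left(-22597\right) \left(- \frac{1}{13311}\right) + 9973 \cdot \frac{1}{25029} = \frac{22597}{13311} + \frac{9973}{25029} = \frac{25864108}{12339297}$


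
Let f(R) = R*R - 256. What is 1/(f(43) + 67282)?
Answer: 1/68875 ≈ 1.4519e-5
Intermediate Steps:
f(R) = -256 + R² (f(R) = R² - 256 = -256 + R²)
1/(f(43) + 67282) = 1/((-256 + 43²) + 67282) = 1/((-256 + 1849) + 67282) = 1/(1593 + 67282) = 1/68875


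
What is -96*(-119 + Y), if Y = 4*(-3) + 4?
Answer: 12192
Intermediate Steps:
Y = -8 (Y = -12 + 4 = -8)
-96*(-119 + Y) = -96*(-119 - 8) = -96*(-127) = 12192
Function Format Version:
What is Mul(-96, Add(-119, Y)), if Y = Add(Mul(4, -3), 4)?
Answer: 12192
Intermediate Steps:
Y = -8 (Y = Add(-12, 4) = -8)
Mul(-96, Add(-119, Y)) = Mul(-96, Add(-119, -8)) = Mul(-96, -127) = 12192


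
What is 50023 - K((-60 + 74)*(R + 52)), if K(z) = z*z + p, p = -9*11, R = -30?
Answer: -44742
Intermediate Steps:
p = -99
K(z) = -99 + z**2 (K(z) = z*z - 99 = z**2 - 99 = -99 + z**2)
50023 - K((-60 + 74)*(R + 52)) = 50023 - (-99 + ((-60 + 74)*(-30 + 52))**2) = 50023 - (-99 + (14*22)**2) = 50023 - (-99 + 308**2) = 50023 - (-99 + 94864) = 50023 - 1*94765 = 50023 - 94765 = -44742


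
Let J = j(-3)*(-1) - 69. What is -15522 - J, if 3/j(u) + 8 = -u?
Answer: -77268/5 ≈ -15454.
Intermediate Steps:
j(u) = 3/(-8 - u)
J = -342/5 (J = -3/(8 - 3)*(-1) - 69 = -3/5*(-1) - 69 = 3/5 - 69 = -342/5 ≈ -68.400)
-15522 - J = -15522 - 1*(-342/5) = -15522 + 342/5 = -77268/5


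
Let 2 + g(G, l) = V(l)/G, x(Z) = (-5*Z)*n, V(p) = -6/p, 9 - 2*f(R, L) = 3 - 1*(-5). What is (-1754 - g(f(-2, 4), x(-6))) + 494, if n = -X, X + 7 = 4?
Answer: -18868/15 ≈ -1257.9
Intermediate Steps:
X = -3 (X = -7 + 4 = -3)
n = 3 (n = -1*(-3) = 3)
f(R, L) = ½ (f(R, L) = 9/2 - (3 - 1*(-5))/2 = 9/2 - (3 + 5)/2 = 9/2 - ½*8 = 9/2 - 4 = ½)
x(Z) = -15*Z (x(Z) = -5*Z*3 = -15*Z)
g(G, l) = -2 - 6/(G*l) (g(G, l) = -2 + (-6/l)/G = -2 - 6/(G*l))
(-1754 - g(f(-2, 4), x(-6))) + 494 = (-1754 - (-2 - 6/(½*((-15*(-6)))))) + 494 = (-1754 - (-2 - 6*2/90)) + 494 = (-1754 - (-2 - 6*2*1/90)) + 494 = (-1754 - (-2 - 2/15)) + 494 = (-1754 - 1*(-32/15)) + 494 = (-1754 + 32/15) + 494 = -26278/15 + 494 = -18868/15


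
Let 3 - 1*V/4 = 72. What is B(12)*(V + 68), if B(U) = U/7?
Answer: -2496/7 ≈ -356.57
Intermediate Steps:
V = -276 (V = 12 - 4*72 = 12 - 288 = -276)
B(U) = U/7 (B(U) = U*(1/7) = U/7)
B(12)*(V + 68) = ((1/7)*12)*(-276 + 68) = (12/7)*(-208) = -2496/7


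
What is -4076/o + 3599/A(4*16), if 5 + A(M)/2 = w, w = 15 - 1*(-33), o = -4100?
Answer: 3776609/88150 ≈ 42.843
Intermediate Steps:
w = 48 (w = 15 + 33 = 48)
A(M) = 86 (A(M) = -10 + 2*48 = -10 + 96 = 86)
-4076/o + 3599/A(4*16) = -4076/(-4100) + 3599/86 = -4076*(-1/4100) + 3599*(1/86) = 1019/1025 + 3599/86 = 3776609/88150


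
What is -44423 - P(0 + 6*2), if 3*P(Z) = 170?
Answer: -133439/3 ≈ -44480.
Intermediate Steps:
P(Z) = 170/3 (P(Z) = (1/3)*170 = 170/3)
-44423 - P(0 + 6*2) = -44423 - 1*170/3 = -44423 - 170/3 = -133439/3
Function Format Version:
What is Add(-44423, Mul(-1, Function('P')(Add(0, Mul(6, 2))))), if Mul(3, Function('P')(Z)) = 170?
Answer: Rational(-133439, 3) ≈ -44480.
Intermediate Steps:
Function('P')(Z) = Rational(170, 3) (Function('P')(Z) = Mul(Rational(1, 3), 170) = Rational(170, 3))
Add(-44423, Mul(-1, Function('P')(Add(0, Mul(6, 2))))) = Add(-44423, Mul(-1, Rational(170, 3))) = Add(-44423, Rational(-170, 3)) = Rational(-133439, 3)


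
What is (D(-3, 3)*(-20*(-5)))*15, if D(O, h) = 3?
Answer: 4500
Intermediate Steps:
(D(-3, 3)*(-20*(-5)))*15 = (3*(-20*(-5)))*15 = (3*100)*15 = 300*15 = 4500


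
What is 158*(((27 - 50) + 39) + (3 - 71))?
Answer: -8216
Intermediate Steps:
158*(((27 - 50) + 39) + (3 - 71)) = 158*((-23 + 39) - 68) = 158*(16 - 68) = 158*(-52) = -8216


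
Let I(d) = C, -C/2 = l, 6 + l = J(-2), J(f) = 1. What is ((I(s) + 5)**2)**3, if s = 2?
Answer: 11390625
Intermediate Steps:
l = -5 (l = -6 + 1 = -5)
C = 10 (C = -2*(-5) = 10)
I(d) = 10
((I(s) + 5)**2)**3 = ((10 + 5)**2)**3 = (15**2)**3 = 225**3 = 11390625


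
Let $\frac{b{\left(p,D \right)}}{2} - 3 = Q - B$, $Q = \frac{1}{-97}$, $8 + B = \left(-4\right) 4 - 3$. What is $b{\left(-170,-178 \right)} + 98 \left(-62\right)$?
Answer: $- \frac{583554}{97} \approx -6016.0$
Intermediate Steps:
$B = -27$ ($B = -8 - 19 = -27$)
$Q = - \frac{1}{97} \approx -0.010309$
$b{\left(p,D \right)} = \frac{5818}{97}$ ($b{\left(p,D \right)} = 6 + 2 \left(- \frac{1}{97} - -27\right) = 6 + 2 \left(- \frac{1}{97} + 27\right) = 6 + 2 \cdot \frac{2618}{97} = 6 + \frac{5236}{97} = \frac{5818}{97}$)
$b{\left(-170,-178 \right)} + 98 \left(-62\right) = \frac{5818}{97} + 98 \left(-62\right) = \frac{5818}{97} - 6076 = - \frac{583554}{97}$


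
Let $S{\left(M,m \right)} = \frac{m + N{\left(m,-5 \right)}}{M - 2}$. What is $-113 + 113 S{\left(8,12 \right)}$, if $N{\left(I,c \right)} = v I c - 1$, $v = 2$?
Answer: $- \frac{12995}{6} \approx -2165.8$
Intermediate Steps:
$N{\left(I,c \right)} = -1 + 2 I c$ ($N{\left(I,c \right)} = 2 I c - 1 = -1 + 2 I c$)
$S{\left(M,m \right)} = \frac{-1 - 9 m}{-2 + M}$ ($S{\left(M,m \right)} = \frac{m + \left(-1 + 2 m \left(-5\right)\right)}{M - 2} = \frac{m - \left(1 + 10 m\right)}{-2 + M} = \frac{-1 - 9 m}{-2 + M}$)
$-113 + 113 S{\left(8,12 \right)} = -113 + 113 \frac{-1 - 108}{-2 + 8} = -113 + 113 \frac{-1 - 108}{6} = -113 + 113 \cdot \frac{1}{6} \left(-109\right) = -113 + 113 \left(- \frac{109}{6}\right) = -113 - \frac{12317}{6} = - \frac{12995}{6}$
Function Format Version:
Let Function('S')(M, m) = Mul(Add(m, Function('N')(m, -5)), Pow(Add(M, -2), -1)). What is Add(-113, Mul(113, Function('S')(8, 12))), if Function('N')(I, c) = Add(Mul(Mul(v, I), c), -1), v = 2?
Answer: Rational(-12995, 6) ≈ -2165.8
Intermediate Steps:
Function('N')(I, c) = Add(-1, Mul(2, I, c)) (Function('N')(I, c) = Add(Mul(Mul(2, I), c), -1) = Add(Mul(2, I, c), -1) = Add(-1, Mul(2, I, c)))
Function('S')(M, m) = Mul(Pow(Add(-2, M), -1), Add(-1, Mul(-9, m))) (Function('S')(M, m) = Mul(Add(m, Add(-1, Mul(2, m, -5))), Pow(Add(M, -2), -1)) = Mul(Add(m, Add(-1, Mul(-10, m))), Pow(Add(-2, M), -1)) = Mul(Add(-1, Mul(-9, m)), Pow(Add(-2, M), -1)) = Mul(Pow(Add(-2, M), -1), Add(-1, Mul(-9, m))))
Add(-113, Mul(113, Function('S')(8, 12))) = Add(-113, Mul(113, Mul(Pow(Add(-2, 8), -1), Add(-1, Mul(-9, 12))))) = Add(-113, Mul(113, Mul(Pow(6, -1), Add(-1, -108)))) = Add(-113, Mul(113, Mul(Rational(1, 6), -109))) = Add(-113, Mul(113, Rational(-109, 6))) = Add(-113, Rational(-12317, 6)) = Rational(-12995, 6)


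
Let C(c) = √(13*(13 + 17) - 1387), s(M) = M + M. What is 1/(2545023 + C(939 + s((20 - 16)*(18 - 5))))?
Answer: 2545023/6477142071526 - I*√997/6477142071526 ≈ 3.9292e-7 - 4.8749e-12*I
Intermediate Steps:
s(M) = 2*M
C(c) = I*√997 (C(c) = √(13*30 - 1387) = √(390 - 1387) = √(-997) = I*√997)
1/(2545023 + C(939 + s((20 - 16)*(18 - 5)))) = 1/(2545023 + I*√997)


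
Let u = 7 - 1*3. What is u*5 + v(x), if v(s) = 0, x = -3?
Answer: 20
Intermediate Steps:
u = 4 (u = 7 - 3 = 4)
u*5 + v(x) = 4*5 + 0 = 20 + 0 = 20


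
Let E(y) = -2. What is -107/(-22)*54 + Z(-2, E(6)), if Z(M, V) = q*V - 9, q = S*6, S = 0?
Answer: 2790/11 ≈ 253.64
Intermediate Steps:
q = 0 (q = 0*6 = 0)
Z(M, V) = -9 (Z(M, V) = 0*V - 9 = 0 - 9 = -9)
-107/(-22)*54 + Z(-2, E(6)) = -107/(-22)*54 - 9 = -107*(-1/22)*54 - 9 = (107/22)*54 - 9 = 2889/11 - 9 = 2790/11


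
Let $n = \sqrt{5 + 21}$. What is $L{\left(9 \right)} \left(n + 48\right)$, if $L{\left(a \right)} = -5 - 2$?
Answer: $-336 - 7 \sqrt{26} \approx -371.69$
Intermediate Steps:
$L{\left(a \right)} = -7$ ($L{\left(a \right)} = -5 - 2 = -7$)
$n = \sqrt{26} \approx 5.099$
$L{\left(9 \right)} \left(n + 48\right) = - 7 \left(\sqrt{26} + 48\right) = - 7 \left(48 + \sqrt{26}\right) = -336 - 7 \sqrt{26}$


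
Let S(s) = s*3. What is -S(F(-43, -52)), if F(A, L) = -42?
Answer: 126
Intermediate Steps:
S(s) = 3*s
-S(F(-43, -52)) = -3*(-42) = -1*(-126) = 126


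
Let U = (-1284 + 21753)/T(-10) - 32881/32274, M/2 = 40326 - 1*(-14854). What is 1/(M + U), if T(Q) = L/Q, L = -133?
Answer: 4292442/480315691007 ≈ 8.9367e-6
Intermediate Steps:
T(Q) = -133/Q
M = 110360 (M = 2*(40326 - 1*(-14854)) = 2*(40326 + 14854) = 2*55180 = 110360)
U = 6601791887/4292442 (U = (-1284 + 21753)/((-133/(-10))) - 32881/32274 = 20469/((-133*(-⅒))) - 32881*1/32274 = 20469/(133/10) - 32881/32274 = 20469*(10/133) - 32881/32274 = 204690/133 - 32881/32274 = 6601791887/4292442 ≈ 1538.0)
1/(M + U) = 1/(110360 + 6601791887/4292442) = 1/(480315691007/4292442) = 4292442/480315691007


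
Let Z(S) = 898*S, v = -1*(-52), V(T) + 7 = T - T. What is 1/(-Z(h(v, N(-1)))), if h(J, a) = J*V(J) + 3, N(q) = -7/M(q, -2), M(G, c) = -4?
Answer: 1/324178 ≈ 3.0847e-6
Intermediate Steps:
V(T) = -7 (V(T) = -7 + (T - T) = -7 + 0 = -7)
N(q) = 7/4 (N(q) = -7/(-4) = -7*(-1/4) = 7/4)
v = 52
h(J, a) = 3 - 7*J (h(J, a) = J*(-7) + 3 = -7*J + 3 = 3 - 7*J)
1/(-Z(h(v, N(-1)))) = 1/(-898*(3 - 7*52)) = 1/(-898*(3 - 364)) = 1/(-898*(-361)) = 1/(-1*(-324178)) = 1/324178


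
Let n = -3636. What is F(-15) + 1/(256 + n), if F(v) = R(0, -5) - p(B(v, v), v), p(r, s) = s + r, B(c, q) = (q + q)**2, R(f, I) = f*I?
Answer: -2991301/3380 ≈ -885.00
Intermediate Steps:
R(f, I) = I*f
B(c, q) = 4*q**2 (B(c, q) = (2*q)**2 = 4*q**2)
p(r, s) = r + s
F(v) = -v - 4*v**2 (F(v) = -5*0 - (4*v**2 + v) = 0 - (v + 4*v**2) = 0 + (-v - 4*v**2) = -v - 4*v**2)
F(-15) + 1/(256 + n) = -15*(-1 - 4*(-15)) + 1/(256 - 3636) = -15*(-1 + 60) + 1/(-3380) = -15*59 - 1/3380 = -885 - 1/3380 = -2991301/3380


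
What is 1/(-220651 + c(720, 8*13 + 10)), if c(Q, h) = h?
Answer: -1/220537 ≈ -4.5344e-6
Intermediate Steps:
1/(-220651 + c(720, 8*13 + 10)) = 1/(-220651 + (8*13 + 10)) = 1/(-220651 + (104 + 10)) = 1/(-220651 + 114) = 1/(-220537) = -1/220537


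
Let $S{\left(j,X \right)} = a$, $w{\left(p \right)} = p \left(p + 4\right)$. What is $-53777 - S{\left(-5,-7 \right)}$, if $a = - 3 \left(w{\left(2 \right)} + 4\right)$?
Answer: $-53729$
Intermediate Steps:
$w{\left(p \right)} = p \left(4 + p\right)$
$a = -48$ ($a = - 3 \left(2 \left(4 + 2\right) + 4\right) = - 3 \left(2 \cdot 6 + 4\right) = - 3 \left(12 + 4\right) = \left(-3\right) 16 = -48$)
$S{\left(j,X \right)} = -48$
$-53777 - S{\left(-5,-7 \right)} = -53777 - -48 = -53777 + 48 = -53729$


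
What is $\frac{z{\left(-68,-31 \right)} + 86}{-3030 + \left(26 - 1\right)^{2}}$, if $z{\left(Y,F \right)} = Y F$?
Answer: $- \frac{2194}{2405} \approx -0.91227$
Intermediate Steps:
$z{\left(Y,F \right)} = F Y$
$\frac{z{\left(-68,-31 \right)} + 86}{-3030 + \left(26 - 1\right)^{2}} = \frac{\left(-31\right) \left(-68\right) + 86}{-3030 + \left(26 - 1\right)^{2}} = \frac{2108 + 86}{-3030 + 25^{2}} = \frac{2194}{-3030 + 625} = \frac{2194}{-2405} = 2194 \left(- \frac{1}{2405}\right) = - \frac{2194}{2405}$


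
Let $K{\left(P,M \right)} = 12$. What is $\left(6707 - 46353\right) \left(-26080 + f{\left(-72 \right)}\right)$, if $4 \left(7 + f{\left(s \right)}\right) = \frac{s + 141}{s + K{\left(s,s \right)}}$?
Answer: $\frac{41370264009}{40} \approx 1.0343 \cdot 10^{9}$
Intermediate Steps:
$f{\left(s \right)} = -7 + \frac{141 + s}{4 \left(12 + s\right)}$ ($f{\left(s \right)} = -7 + \frac{\left(s + 141\right) \frac{1}{s + 12}}{4} = -7 + \frac{\left(141 + s\right) \frac{1}{12 + s}}{4} = -7 + \frac{\frac{1}{12 + s} \left(141 + s\right)}{4} = -7 + \frac{141 + s}{4 \left(12 + s\right)}$)
$\left(6707 - 46353\right) \left(-26080 + f{\left(-72 \right)}\right) = \left(6707 - 46353\right) \left(-26080 + \frac{3 \left(-65 - -648\right)}{4 \left(12 - 72\right)}\right) = - 39646 \left(-26080 + \frac{3 \left(-65 + 648\right)}{4 \left(-60\right)}\right) = - 39646 \left(-26080 + \frac{3}{4} \left(- \frac{1}{60}\right) 583\right) = - 39646 \left(-26080 - \frac{583}{80}\right) = \left(-39646\right) \left(- \frac{2086983}{80}\right) = \frac{41370264009}{40}$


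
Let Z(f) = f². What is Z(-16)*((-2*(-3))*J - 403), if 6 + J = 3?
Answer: -107776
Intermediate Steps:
J = -3 (J = -6 + 3 = -3)
Z(-16)*((-2*(-3))*J - 403) = (-16)²*(-2*(-3)*(-3) - 403) = 256*(6*(-3) - 403) = 256*(-18 - 403) = 256*(-421) = -107776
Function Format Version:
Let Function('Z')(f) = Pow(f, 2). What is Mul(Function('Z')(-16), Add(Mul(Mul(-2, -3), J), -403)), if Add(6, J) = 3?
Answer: -107776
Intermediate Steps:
J = -3 (J = Add(-6, 3) = -3)
Mul(Function('Z')(-16), Add(Mul(Mul(-2, -3), J), -403)) = Mul(Pow(-16, 2), Add(Mul(Mul(-2, -3), -3), -403)) = Mul(256, Add(Mul(6, -3), -403)) = Mul(256, Add(-18, -403)) = Mul(256, -421) = -107776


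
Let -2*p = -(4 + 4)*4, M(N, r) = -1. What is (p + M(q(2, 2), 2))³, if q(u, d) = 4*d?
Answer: 3375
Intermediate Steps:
p = 16 (p = -(-(4 + 4))*4/2 = -(-1*8)*4/2 = -(-4)*4 = -½*(-32) = 16)
(p + M(q(2, 2), 2))³ = (16 - 1)³ = 15³ = 3375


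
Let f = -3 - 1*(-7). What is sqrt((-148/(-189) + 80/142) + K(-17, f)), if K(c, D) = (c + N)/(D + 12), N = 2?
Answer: sqrt(130914273)/17892 ≈ 0.63949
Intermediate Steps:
f = 4 (f = -3 + 7 = 4)
K(c, D) = (2 + c)/(12 + D) (K(c, D) = (c + 2)/(D + 12) = (2 + c)/(12 + D))
sqrt((-148/(-189) + 80/142) + K(-17, f)) = sqrt((-148/(-189) + 80/142) + (2 - 17)/(12 + 4)) = sqrt((-148*(-1/189) + 80*(1/142)) - 15/16) = sqrt((148/189 + 40/71) + (1/16)*(-15)) = sqrt(18068/13419 - 15/16) = sqrt(87803/214704) = sqrt(130914273)/17892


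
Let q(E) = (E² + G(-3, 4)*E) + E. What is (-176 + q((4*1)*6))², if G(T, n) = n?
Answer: 270400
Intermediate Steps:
q(E) = E² + 5*E (q(E) = (E² + 4*E) + E = E² + 5*E)
(-176 + q((4*1)*6))² = (-176 + ((4*1)*6)*(5 + (4*1)*6))² = (-176 + (4*6)*(5 + 4*6))² = (-176 + 24*(5 + 24))² = (-176 + 24*29)² = (-176 + 696)² = 520² = 270400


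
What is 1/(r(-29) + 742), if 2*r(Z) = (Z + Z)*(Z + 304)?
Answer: -1/7233 ≈ -0.00013826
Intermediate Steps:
r(Z) = Z*(304 + Z) (r(Z) = ((Z + Z)*(Z + 304))/2 = ((2*Z)*(304 + Z))/2 = (2*Z*(304 + Z))/2 = Z*(304 + Z))
1/(r(-29) + 742) = 1/(-29*(304 - 29) + 742) = 1/(-29*275 + 742) = 1/(-7975 + 742) = 1/(-7233) = -1/7233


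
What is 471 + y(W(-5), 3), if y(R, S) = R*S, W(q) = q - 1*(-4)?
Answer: 468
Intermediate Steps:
W(q) = 4 + q (W(q) = q + 4 = 4 + q)
471 + y(W(-5), 3) = 471 + (4 - 5)*3 = 471 - 1*3 = 471 - 3 = 468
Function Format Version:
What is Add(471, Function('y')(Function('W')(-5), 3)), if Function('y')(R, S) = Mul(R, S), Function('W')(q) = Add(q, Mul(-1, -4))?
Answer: 468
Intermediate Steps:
Function('W')(q) = Add(4, q) (Function('W')(q) = Add(q, 4) = Add(4, q))
Add(471, Function('y')(Function('W')(-5), 3)) = Add(471, Mul(Add(4, -5), 3)) = Add(471, Mul(-1, 3)) = Add(471, -3) = 468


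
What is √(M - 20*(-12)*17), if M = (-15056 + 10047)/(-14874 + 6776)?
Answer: √267597187202/8098 ≈ 63.880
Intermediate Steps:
M = 5009/8098 (M = -5009/(-8098) = -5009*(-1/8098) = 5009/8098 ≈ 0.61855)
√(M - 20*(-12)*17) = √(5009/8098 - 20*(-12)*17) = √(5009/8098 + 240*17) = √(5009/8098 + 4080) = √(33044849/8098) = √267597187202/8098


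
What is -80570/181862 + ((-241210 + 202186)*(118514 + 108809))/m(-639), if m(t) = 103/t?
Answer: 515451712885010213/9365893 ≈ 5.5035e+10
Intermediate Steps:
-80570/181862 + ((-241210 + 202186)*(118514 + 108809))/m(-639) = -80570/181862 + ((-241210 + 202186)*(118514 + 108809))/((103/(-639))) = -80570*1/181862 + (-39024*227323)/((103*(-1/639))) = -40285/90931 - 8871052752/(-103/639) = -40285/90931 - 8871052752*(-639/103) = -40285/90931 + 5668602708528/103 = 515451712885010213/9365893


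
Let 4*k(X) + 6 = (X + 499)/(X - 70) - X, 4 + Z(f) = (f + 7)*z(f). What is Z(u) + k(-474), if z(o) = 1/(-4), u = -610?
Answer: 573895/2176 ≈ 263.74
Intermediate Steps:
z(o) = -1/4
Z(f) = -23/4 - f/4 (Z(f) = -4 + (f + 7)*(-1/4) = -4 + (7 + f)*(-1/4) = -4 + (-7/4 - f/4) = -23/4 - f/4)
k(X) = -3/2 - X/4 + (499 + X)/(4*(-70 + X)) (k(X) = -3/2 + ((X + 499)/(X - 70) - X)/4 = -3/2 + ((499 + X)/(-70 + X) - X)/4 = -3/2 + (-X + (499 + X)/(-70 + X))/4 = -3/2 + (-X/4 + (499 + X)/(4*(-70 + X))) = -3/2 - X/4 + (499 + X)/(4*(-70 + X)))
Z(u) + k(-474) = (-23/4 - 1/4*(-610)) + (919 - 1*(-474)**2 + 65*(-474))/(4*(-70 - 474)) = (-23/4 + 305/2) + (1/4)*(919 - 1*224676 - 30810)/(-544) = 587/4 + (1/4)*(-1/544)*(919 - 224676 - 30810) = 587/4 + (1/4)*(-1/544)*(-254567) = 587/4 + 254567/2176 = 573895/2176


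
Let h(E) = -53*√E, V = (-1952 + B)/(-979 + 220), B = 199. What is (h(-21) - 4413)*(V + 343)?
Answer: -385534390/253 - 13890770*I*√21/759 ≈ -1.5239e+6 - 83868.0*I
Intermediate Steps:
V = 1753/759 (V = (-1952 + 199)/(-979 + 220) = -1753/(-759) = -1753*(-1/759) = 1753/759 ≈ 2.3096)
(h(-21) - 4413)*(V + 343) = (-53*I*√21 - 4413)*(1753/759 + 343) = (-53*I*√21 - 4413)*(262090/759) = (-4413 - 53*I*√21)*(262090/759) = -385534390/253 - 13890770*I*√21/759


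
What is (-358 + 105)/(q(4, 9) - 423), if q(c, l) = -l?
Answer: 253/432 ≈ 0.58565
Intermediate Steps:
(-358 + 105)/(q(4, 9) - 423) = (-358 + 105)/(-1*9 - 423) = -253/(-9 - 423) = -253/(-432) = -253*(-1/432) = 253/432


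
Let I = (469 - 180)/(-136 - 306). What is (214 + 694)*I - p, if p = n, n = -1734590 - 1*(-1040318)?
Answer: 9017818/13 ≈ 6.9368e+5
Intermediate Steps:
I = -17/26 (I = 289/(-442) = 289*(-1/442) = -17/26 ≈ -0.65385)
n = -694272 (n = -1734590 + 1040318 = -694272)
p = -694272
(214 + 694)*I - p = (214 + 694)*(-17/26) - 1*(-694272) = 908*(-17/26) + 694272 = -7718/13 + 694272 = 9017818/13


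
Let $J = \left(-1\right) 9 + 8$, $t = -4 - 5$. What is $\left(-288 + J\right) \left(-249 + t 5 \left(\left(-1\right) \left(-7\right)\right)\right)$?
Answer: $162996$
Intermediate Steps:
$t = -9$
$J = -1$ ($J = -9 + 8 = -1$)
$\left(-288 + J\right) \left(-249 + t 5 \left(\left(-1\right) \left(-7\right)\right)\right) = \left(-288 - 1\right) \left(-249 + \left(-9\right) 5 \left(\left(-1\right) \left(-7\right)\right)\right) = - 289 \left(-249 - 315\right) = \left(-289\right) \left(-564\right) = 162996$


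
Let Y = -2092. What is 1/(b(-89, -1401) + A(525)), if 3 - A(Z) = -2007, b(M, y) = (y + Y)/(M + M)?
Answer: 178/361273 ≈ 0.00049270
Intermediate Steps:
b(M, y) = (-2092 + y)/(2*M) (b(M, y) = (y - 2092)/(M + M) = (-2092 + y)/((2*M)) = (-2092 + y)*(1/(2*M)) = (-2092 + y)/(2*M))
A(Z) = 2010 (A(Z) = 3 - 1*(-2007) = 3 + 2007 = 2010)
1/(b(-89, -1401) + A(525)) = 1/((½)*(-2092 - 1401)/(-89) + 2010) = 1/((½)*(-1/89)*(-3493) + 2010) = 1/(3493/178 + 2010) = 1/(361273/178) = 178/361273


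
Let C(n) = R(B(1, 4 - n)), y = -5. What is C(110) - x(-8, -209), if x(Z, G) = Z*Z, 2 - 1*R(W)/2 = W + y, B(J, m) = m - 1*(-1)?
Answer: 160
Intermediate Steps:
B(J, m) = 1 + m (B(J, m) = m + 1 = 1 + m)
R(W) = 14 - 2*W (R(W) = 4 - 2*(W - 5) = 4 - 2*(-5 + W) = 4 + (10 - 2*W) = 14 - 2*W)
C(n) = 4 + 2*n (C(n) = 14 - 2*(1 + (4 - n)) = 14 - 2*(5 - n) = 14 + (-10 + 2*n) = 4 + 2*n)
x(Z, G) = Z²
C(110) - x(-8, -209) = (4 + 2*110) - 1*(-8)² = (4 + 220) - 1*64 = 224 - 64 = 160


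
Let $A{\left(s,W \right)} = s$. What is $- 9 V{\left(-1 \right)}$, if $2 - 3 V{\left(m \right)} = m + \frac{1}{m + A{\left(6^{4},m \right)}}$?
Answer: $- \frac{11652}{1295} \approx -8.9977$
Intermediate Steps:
$V{\left(m \right)} = \frac{2}{3} - \frac{m}{3} - \frac{1}{3 \left(1296 + m\right)}$ ($V{\left(m \right)} = \frac{2}{3} - \frac{m + \frac{1}{m + 6^{4}}}{3} = \frac{2}{3} - \frac{m + \frac{1}{m + 1296}}{3} = \frac{2}{3} - \frac{m + \frac{1}{1296 + m}}{3} = \frac{2}{3} - \left(\frac{m}{3} + \frac{1}{3 \left(1296 + m\right)}\right) = \frac{2}{3} - \frac{m}{3} - \frac{1}{3 \left(1296 + m\right)}$)
$- 9 V{\left(-1 \right)} = - 9 \frac{2591 - \left(-1\right)^{2} - -1294}{3 \left(1296 - 1\right)} = - 9 \frac{2591 - 1 + 1294}{3 \cdot 1295} = - 9 \cdot \frac{1}{3} \cdot \frac{1}{1295} \left(2591 - 1 + 1294\right) = - 9 \cdot \frac{1}{3} \cdot \frac{1}{1295} \cdot 3884 = \left(-9\right) \frac{3884}{3885} = - \frac{11652}{1295}$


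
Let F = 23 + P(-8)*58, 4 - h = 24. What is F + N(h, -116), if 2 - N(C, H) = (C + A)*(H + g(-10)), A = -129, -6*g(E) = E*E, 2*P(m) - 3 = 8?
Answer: -58270/3 ≈ -19423.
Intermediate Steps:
h = -20 (h = 4 - 1*24 = 4 - 24 = -20)
P(m) = 11/2 (P(m) = 3/2 + (½)*8 = 3/2 + 4 = 11/2)
g(E) = -E²/6 (g(E) = -E*E/6 = -E²/6)
F = 342 (F = 23 + (11/2)*58 = 23 + 319 = 342)
N(C, H) = 2 - (-129 + C)*(-50/3 + H) (N(C, H) = 2 - (C - 129)*(H - ⅙*(-10)²) = 2 - (-129 + C)*(H - ⅙*100) = 2 - (-129 + C)*(H - 50/3) = 2 - (-129 + C)*(-50/3 + H))
F + N(h, -116) = 342 + (-2148 + 129*(-116) + (50/3)*(-20) - 1*(-20)*(-116)) = 342 + (-2148 - 14964 - 1000/3 - 2320) = 342 - 59296/3 = -58270/3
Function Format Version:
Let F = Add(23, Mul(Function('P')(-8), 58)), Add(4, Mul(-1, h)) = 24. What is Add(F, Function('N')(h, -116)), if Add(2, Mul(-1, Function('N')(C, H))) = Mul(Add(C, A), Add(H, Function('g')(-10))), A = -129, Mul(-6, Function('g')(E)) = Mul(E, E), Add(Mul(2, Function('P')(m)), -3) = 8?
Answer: Rational(-58270, 3) ≈ -19423.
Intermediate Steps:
h = -20 (h = Add(4, Mul(-1, 24)) = Add(4, -24) = -20)
Function('P')(m) = Rational(11, 2) (Function('P')(m) = Add(Rational(3, 2), Mul(Rational(1, 2), 8)) = Add(Rational(3, 2), 4) = Rational(11, 2))
Function('g')(E) = Mul(Rational(-1, 6), Pow(E, 2)) (Function('g')(E) = Mul(Rational(-1, 6), Mul(E, E)) = Mul(Rational(-1, 6), Pow(E, 2)))
F = 342 (F = Add(23, Mul(Rational(11, 2), 58)) = Add(23, 319) = 342)
Function('N')(C, H) = Add(2, Mul(-1, Add(-129, C), Add(Rational(-50, 3), H))) (Function('N')(C, H) = Add(2, Mul(-1, Mul(Add(C, -129), Add(H, Mul(Rational(-1, 6), Pow(-10, 2)))))) = Add(2, Mul(-1, Mul(Add(-129, C), Add(H, Mul(Rational(-1, 6), 100))))) = Add(2, Mul(-1, Mul(Add(-129, C), Add(H, Rational(-50, 3))))) = Add(2, Mul(-1, Mul(Add(-129, C), Add(Rational(-50, 3), H)))) = Add(2, Mul(-1, Add(-129, C), Add(Rational(-50, 3), H))))
Add(F, Function('N')(h, -116)) = Add(342, Add(-2148, Mul(129, -116), Mul(Rational(50, 3), -20), Mul(-1, -20, -116))) = Add(342, Add(-2148, -14964, Rational(-1000, 3), -2320)) = Add(342, Rational(-59296, 3)) = Rational(-58270, 3)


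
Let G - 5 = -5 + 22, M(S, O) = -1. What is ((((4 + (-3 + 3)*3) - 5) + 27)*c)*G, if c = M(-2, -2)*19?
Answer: -10868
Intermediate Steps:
G = 22 (G = 5 + (-5 + 22) = 5 + 17 = 22)
c = -19 (c = -1*19 = -19)
((((4 + (-3 + 3)*3) - 5) + 27)*c)*G = ((((4 + (-3 + 3)*3) - 5) + 27)*(-19))*22 = ((((4 + 0*3) - 5) + 27)*(-19))*22 = ((((4 + 0) - 5) + 27)*(-19))*22 = (((4 - 5) + 27)*(-19))*22 = ((-1 + 27)*(-19))*22 = (26*(-19))*22 = -494*22 = -10868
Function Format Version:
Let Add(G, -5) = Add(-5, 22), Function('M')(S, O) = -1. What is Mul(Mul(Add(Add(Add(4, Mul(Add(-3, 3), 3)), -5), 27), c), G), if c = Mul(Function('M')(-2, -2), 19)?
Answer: -10868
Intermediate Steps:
G = 22 (G = Add(5, Add(-5, 22)) = Add(5, 17) = 22)
c = -19 (c = Mul(-1, 19) = -19)
Mul(Mul(Add(Add(Add(4, Mul(Add(-3, 3), 3)), -5), 27), c), G) = Mul(Mul(Add(Add(Add(4, Mul(Add(-3, 3), 3)), -5), 27), -19), 22) = Mul(Mul(Add(Add(Add(4, Mul(0, 3)), -5), 27), -19), 22) = Mul(Mul(Add(Add(Add(4, 0), -5), 27), -19), 22) = Mul(Mul(Add(Add(4, -5), 27), -19), 22) = Mul(Mul(Add(-1, 27), -19), 22) = Mul(Mul(26, -19), 22) = Mul(-494, 22) = -10868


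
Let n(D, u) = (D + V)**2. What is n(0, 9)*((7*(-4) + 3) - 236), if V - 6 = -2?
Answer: -4176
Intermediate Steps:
V = 4 (V = 6 - 2 = 4)
n(D, u) = (4 + D)**2 (n(D, u) = (D + 4)**2 = (4 + D)**2)
n(0, 9)*((7*(-4) + 3) - 236) = (4 + 0)**2*((7*(-4) + 3) - 236) = 4**2*((-28 + 3) - 236) = 16*(-25 - 236) = 16*(-261) = -4176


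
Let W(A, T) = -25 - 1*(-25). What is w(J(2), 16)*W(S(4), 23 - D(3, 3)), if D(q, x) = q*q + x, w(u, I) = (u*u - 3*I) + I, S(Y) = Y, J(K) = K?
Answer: 0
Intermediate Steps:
w(u, I) = u² - 2*I (w(u, I) = (u² - 3*I) + I = u² - 2*I)
D(q, x) = x + q² (D(q, x) = q² + x = x + q²)
W(A, T) = 0 (W(A, T) = -25 + 25 = 0)
w(J(2), 16)*W(S(4), 23 - D(3, 3)) = (2² - 2*16)*0 = (4 - 32)*0 = -28*0 = 0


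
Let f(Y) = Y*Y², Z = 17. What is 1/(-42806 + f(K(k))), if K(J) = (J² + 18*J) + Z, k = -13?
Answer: -1/153398 ≈ -6.5190e-6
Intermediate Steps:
K(J) = 17 + J² + 18*J (K(J) = (J² + 18*J) + 17 = 17 + J² + 18*J)
f(Y) = Y³
1/(-42806 + f(K(k))) = 1/(-42806 + (17 + (-13)² + 18*(-13))³) = 1/(-42806 + (17 + 169 - 234)³) = 1/(-42806 + (-48)³) = 1/(-42806 - 110592) = 1/(-153398) = -1/153398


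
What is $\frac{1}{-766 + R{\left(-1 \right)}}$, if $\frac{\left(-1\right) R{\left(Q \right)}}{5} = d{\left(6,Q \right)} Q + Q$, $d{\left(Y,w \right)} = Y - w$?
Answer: $- \frac{1}{726} \approx -0.0013774$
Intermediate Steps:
$R{\left(Q \right)} = - 5 Q - 5 Q \left(6 - Q\right)$ ($R{\left(Q \right)} = - 5 \left(\left(6 - Q\right) Q + Q\right) = - 5 \left(Q \left(6 - Q\right) + Q\right) = - 5 \left(Q + Q \left(6 - Q\right)\right) = - 5 Q - 5 Q \left(6 - Q\right)$)
$\frac{1}{-766 + R{\left(-1 \right)}} = \frac{1}{-766 + 5 \left(-1\right) \left(-7 - 1\right)} = \frac{1}{-766 + 5 \left(-1\right) \left(-8\right)} = \frac{1}{-766 + 40} = \frac{1}{-726} = - \frac{1}{726}$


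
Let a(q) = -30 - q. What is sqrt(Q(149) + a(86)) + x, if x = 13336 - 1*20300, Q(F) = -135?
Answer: -6964 + I*sqrt(251) ≈ -6964.0 + 15.843*I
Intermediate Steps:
x = -6964 (x = 13336 - 20300 = -6964)
sqrt(Q(149) + a(86)) + x = sqrt(-135 + (-30 - 1*86)) - 6964 = sqrt(-135 + (-30 - 86)) - 6964 = sqrt(-135 - 116) - 6964 = sqrt(-251) - 6964 = I*sqrt(251) - 6964 = -6964 + I*sqrt(251)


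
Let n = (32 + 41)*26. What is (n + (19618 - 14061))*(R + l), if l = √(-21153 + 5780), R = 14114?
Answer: 105219870 + 7455*I*√15373 ≈ 1.0522e+8 + 9.2433e+5*I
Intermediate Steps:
l = I*√15373 (l = √(-15373) = I*√15373 ≈ 123.99*I)
n = 1898 (n = 73*26 = 1898)
(n + (19618 - 14061))*(R + l) = (1898 + (19618 - 14061))*(14114 + I*√15373) = (1898 + 5557)*(14114 + I*√15373) = 7455*(14114 + I*√15373) = 105219870 + 7455*I*√15373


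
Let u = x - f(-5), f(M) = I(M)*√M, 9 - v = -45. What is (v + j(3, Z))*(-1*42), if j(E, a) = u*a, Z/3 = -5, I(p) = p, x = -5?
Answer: -5418 + 3150*I*√5 ≈ -5418.0 + 7043.6*I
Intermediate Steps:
v = 54 (v = 9 - 1*(-45) = 9 + 45 = 54)
Z = -15 (Z = 3*(-5) = -15)
f(M) = M^(3/2) (f(M) = M*√M = M^(3/2))
u = -5 + 5*I*√5 (u = -5 - (-5)^(3/2) = -5 - (-5)*I*√5 = -5 + 5*I*√5 ≈ -5.0 + 11.18*I)
j(E, a) = a*(-5 + 5*I*√5) (j(E, a) = (-5 + 5*I*√5)*a = a*(-5 + 5*I*√5))
(v + j(3, Z))*(-1*42) = (54 + 5*(-15)*(-1 + I*√5))*(-1*42) = (54 + (75 - 75*I*√5))*(-42) = (129 - 75*I*√5)*(-42) = -5418 + 3150*I*√5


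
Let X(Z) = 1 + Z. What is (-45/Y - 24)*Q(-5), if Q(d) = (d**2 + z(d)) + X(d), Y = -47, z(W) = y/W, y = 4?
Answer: -109383/235 ≈ -465.46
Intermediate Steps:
z(W) = 4/W
Q(d) = 1 + d + d**2 + 4/d (Q(d) = (d**2 + 4/d) + (1 + d) = 1 + d + d**2 + 4/d)
(-45/Y - 24)*Q(-5) = (-45/(-47) - 24)*(1 - 5 + (-5)**2 + 4/(-5)) = (-45*(-1/47) - 24)*(1 - 5 + 25 + 4*(-1/5)) = (45/47 - 24)*(1 - 5 + 25 - 4/5) = -1083/47*101/5 = -109383/235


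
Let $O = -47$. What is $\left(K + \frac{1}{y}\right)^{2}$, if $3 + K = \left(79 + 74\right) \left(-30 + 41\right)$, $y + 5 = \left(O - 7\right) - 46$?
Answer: $\frac{31116607201}{11025} \approx 2.8224 \cdot 10^{6}$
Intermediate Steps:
$y = -105$ ($y = -5 - 100 = -105$)
$K = 1680$ ($K = -3 + \left(79 + 74\right) \left(-30 + 41\right) = -3 + 153 \cdot 11 = -3 + 1683 = 1680$)
$\left(K + \frac{1}{y}\right)^{2} = \left(1680 + \frac{1}{-105}\right)^{2} = \left(1680 - \frac{1}{105}\right)^{2} = \left(\frac{176399}{105}\right)^{2} = \frac{31116607201}{11025}$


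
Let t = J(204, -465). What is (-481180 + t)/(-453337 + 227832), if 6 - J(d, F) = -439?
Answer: 96147/45101 ≈ 2.1318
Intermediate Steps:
J(d, F) = 445 (J(d, F) = 6 - 1*(-439) = 6 + 439 = 445)
t = 445
(-481180 + t)/(-453337 + 227832) = (-481180 + 445)/(-453337 + 227832) = -480735/(-225505) = -480735*(-1/225505) = 96147/45101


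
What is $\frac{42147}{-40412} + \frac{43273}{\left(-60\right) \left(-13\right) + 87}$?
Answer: $\frac{1712207027}{35037204} \approx 48.868$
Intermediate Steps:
$\frac{42147}{-40412} + \frac{43273}{\left(-60\right) \left(-13\right) + 87} = 42147 \left(- \frac{1}{40412}\right) + \frac{43273}{780 + 87} = - \frac{42147}{40412} + \frac{43273}{867} = \frac{1712207027}{35037204}$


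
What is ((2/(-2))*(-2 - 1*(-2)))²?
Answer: 0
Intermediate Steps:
((2/(-2))*(-2 - 1*(-2)))² = ((2*(-½))*(-2 + 2))² = (-1*0)² = 0² = 0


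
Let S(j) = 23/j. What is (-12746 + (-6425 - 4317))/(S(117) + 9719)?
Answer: -1374048/568573 ≈ -2.4167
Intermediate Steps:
(-12746 + (-6425 - 4317))/(S(117) + 9719) = (-12746 + (-6425 - 4317))/(23/117 + 9719) = (-12746 - 10742)/(23*(1/117) + 9719) = -23488/(23/117 + 9719) = -23488/1137146/117 = -23488*117/1137146 = -1374048/568573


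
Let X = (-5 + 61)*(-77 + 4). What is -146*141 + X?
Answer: -24674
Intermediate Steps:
X = -4088 (X = 56*(-73) = -4088)
-146*141 + X = -146*141 - 4088 = -20586 - 4088 = -24674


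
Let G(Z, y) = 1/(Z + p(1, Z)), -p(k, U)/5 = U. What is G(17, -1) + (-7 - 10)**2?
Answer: 19651/68 ≈ 288.99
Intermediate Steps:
p(k, U) = -5*U
G(Z, y) = -1/(4*Z) (G(Z, y) = 1/(Z - 5*Z) = 1/(-4*Z) = -1/(4*Z))
G(17, -1) + (-7 - 10)**2 = -1/4/17 + (-7 - 10)**2 = -1/4*1/17 + (-17)**2 = -1/68 + 289 = 19651/68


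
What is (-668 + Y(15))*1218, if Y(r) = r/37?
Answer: -30085818/37 ≈ -8.1313e+5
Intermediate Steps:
Y(r) = r/37 (Y(r) = r*(1/37) = r/37)
(-668 + Y(15))*1218 = (-668 + (1/37)*15)*1218 = (-668 + 15/37)*1218 = -24701/37*1218 = -30085818/37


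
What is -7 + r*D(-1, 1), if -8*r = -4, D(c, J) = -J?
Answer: -15/2 ≈ -7.5000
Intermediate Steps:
r = ½ (r = -⅛*(-4) = ½ ≈ 0.50000)
-7 + r*D(-1, 1) = -7 + (-1*1)/2 = -7 + (½)*(-1) = -7 - ½ = -15/2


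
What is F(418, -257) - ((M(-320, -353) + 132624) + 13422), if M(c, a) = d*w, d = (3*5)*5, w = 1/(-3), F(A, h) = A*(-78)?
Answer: -178625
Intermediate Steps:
F(A, h) = -78*A
w = -⅓ ≈ -0.33333
d = 75 (d = 15*5 = 75)
M(c, a) = -25 (M(c, a) = 75*(-⅓) = -25)
F(418, -257) - ((M(-320, -353) + 132624) + 13422) = -78*418 - ((-25 + 132624) + 13422) = -32604 - (132599 + 13422) = -32604 - 1*146021 = -32604 - 146021 = -178625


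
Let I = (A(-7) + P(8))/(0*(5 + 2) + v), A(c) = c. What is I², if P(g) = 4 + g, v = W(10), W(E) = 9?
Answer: 25/81 ≈ 0.30864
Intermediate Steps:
v = 9
I = 5/9 (I = (-7 + (4 + 8))/(0*(5 + 2) + 9) = (-7 + 12)/(0*7 + 9) = 5/(0 + 9) = 5/9 ≈ 0.55556)
I² = (5/9)² = 25/81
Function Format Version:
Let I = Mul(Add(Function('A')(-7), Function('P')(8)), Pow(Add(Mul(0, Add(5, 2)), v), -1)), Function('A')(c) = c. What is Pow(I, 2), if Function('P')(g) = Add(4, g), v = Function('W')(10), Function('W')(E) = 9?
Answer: Rational(25, 81) ≈ 0.30864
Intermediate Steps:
v = 9
I = Rational(5, 9) (I = Mul(Add(-7, Add(4, 8)), Pow(Add(Mul(0, Add(5, 2)), 9), -1)) = Mul(Add(-7, 12), Pow(Add(Mul(0, 7), 9), -1)) = Mul(5, Pow(Add(0, 9), -1)) = Mul(5, Pow(9, -1)) = Mul(5, Rational(1, 9)) = Rational(5, 9) ≈ 0.55556)
Pow(I, 2) = Pow(Rational(5, 9), 2) = Rational(25, 81)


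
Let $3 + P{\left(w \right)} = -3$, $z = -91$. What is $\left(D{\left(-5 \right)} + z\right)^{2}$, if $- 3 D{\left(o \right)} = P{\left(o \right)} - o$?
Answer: $\frac{73984}{9} \approx 8220.4$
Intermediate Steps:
$P{\left(w \right)} = -6$ ($P{\left(w \right)} = -3 - 3 = -6$)
$D{\left(o \right)} = 2 + \frac{o}{3}$ ($D{\left(o \right)} = - \frac{-6 - o}{3} = 2 + \frac{o}{3}$)
$\left(D{\left(-5 \right)} + z\right)^{2} = \left(\left(2 + \frac{1}{3} \left(-5\right)\right) - 91\right)^{2} = \left(\left(2 - \frac{5}{3}\right) - 91\right)^{2} = \left(\frac{1}{3} - 91\right)^{2} = \left(- \frac{272}{3}\right)^{2} = \frac{73984}{9}$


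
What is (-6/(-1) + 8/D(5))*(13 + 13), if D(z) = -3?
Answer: 260/3 ≈ 86.667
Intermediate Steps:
(-6/(-1) + 8/D(5))*(13 + 13) = (-6/(-1) + 8/(-3))*(13 + 13) = (-6*(-1) + 8*(-1/3))*26 = (6 - 8/3)*26 = (10/3)*26 = 260/3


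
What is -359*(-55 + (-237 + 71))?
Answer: 79339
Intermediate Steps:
-359*(-55 + (-237 + 71)) = -359*(-55 - 166) = -359*(-221) = 79339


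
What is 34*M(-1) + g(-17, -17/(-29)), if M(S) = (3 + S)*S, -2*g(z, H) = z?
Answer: -119/2 ≈ -59.500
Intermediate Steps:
g(z, H) = -z/2
M(S) = S*(3 + S)
34*M(-1) + g(-17, -17/(-29)) = 34*(-(3 - 1)) - 1/2*(-17) = 34*(-1*2) + 17/2 = 34*(-2) + 17/2 = -68 + 17/2 = -119/2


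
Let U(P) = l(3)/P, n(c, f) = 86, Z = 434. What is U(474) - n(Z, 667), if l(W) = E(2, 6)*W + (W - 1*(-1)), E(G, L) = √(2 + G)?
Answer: -20377/237 ≈ -85.979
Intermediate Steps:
l(W) = 1 + 3*W (l(W) = √(2 + 2)*W + (W - 1*(-1)) = √4*W + (W + 1) = 2*W + (1 + W) = 1 + 3*W)
U(P) = 10/P (U(P) = (1 + 3*3)/P = (1 + 9)/P = 10/P)
U(474) - n(Z, 667) = 10/474 - 1*86 = 10*(1/474) - 86 = 5/237 - 86 = -20377/237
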